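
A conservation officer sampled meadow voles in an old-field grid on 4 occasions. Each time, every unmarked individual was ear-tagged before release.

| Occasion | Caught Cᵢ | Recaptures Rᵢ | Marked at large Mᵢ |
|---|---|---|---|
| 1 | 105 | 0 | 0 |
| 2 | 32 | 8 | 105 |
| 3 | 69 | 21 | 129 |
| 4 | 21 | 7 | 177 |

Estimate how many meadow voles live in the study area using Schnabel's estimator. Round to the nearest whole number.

Σ MᵢCᵢ = 0·105 + 105·32 + 129·69 + 177·21 = 0 + 3360 + 8901 + 3717 = 15978
Σ Rᵢ = 0 + 8 + 21 + 7 = 36
N̂ = 15978 / 36 ≈ 443.8 → 444

N ≈ 444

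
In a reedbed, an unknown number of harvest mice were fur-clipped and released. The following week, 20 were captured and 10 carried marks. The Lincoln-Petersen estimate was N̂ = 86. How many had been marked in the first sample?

From N = M·C/R: M = N·R / C = 86·10 / 20 = 860 / 20 = 43.

M = 43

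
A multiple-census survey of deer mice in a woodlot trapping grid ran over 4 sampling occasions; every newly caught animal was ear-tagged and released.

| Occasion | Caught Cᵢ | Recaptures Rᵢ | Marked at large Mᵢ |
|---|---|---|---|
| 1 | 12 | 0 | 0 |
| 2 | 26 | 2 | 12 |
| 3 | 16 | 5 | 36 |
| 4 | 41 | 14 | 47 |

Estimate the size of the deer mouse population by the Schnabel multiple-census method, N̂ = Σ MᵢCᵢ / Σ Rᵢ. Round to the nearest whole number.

Σ MᵢCᵢ = 0·12 + 12·26 + 36·16 + 47·41 = 0 + 312 + 576 + 1927 = 2815
Σ Rᵢ = 0 + 2 + 5 + 14 = 21
N̂ = 2815 / 21 ≈ 134.0 → 134

N ≈ 134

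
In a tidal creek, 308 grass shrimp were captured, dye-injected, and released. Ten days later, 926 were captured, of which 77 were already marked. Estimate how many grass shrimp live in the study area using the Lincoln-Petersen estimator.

N = (308 × 926) / 77 = 285208 / 77 = 3704

N = 3704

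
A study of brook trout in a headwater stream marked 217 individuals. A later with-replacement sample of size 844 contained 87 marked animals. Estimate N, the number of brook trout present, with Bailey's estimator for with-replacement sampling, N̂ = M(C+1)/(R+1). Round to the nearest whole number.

N̂ = 217·(844+1)/(87+1) = 217·845/88 = 183365/88 ≈ 2083.7 → 2084

N ≈ 2084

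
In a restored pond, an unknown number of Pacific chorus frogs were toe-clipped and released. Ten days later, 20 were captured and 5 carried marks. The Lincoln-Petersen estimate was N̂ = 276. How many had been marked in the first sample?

M = 69

From N = M·C/R: M = N·R / C = 276·5 / 20 = 1380 / 20 = 69.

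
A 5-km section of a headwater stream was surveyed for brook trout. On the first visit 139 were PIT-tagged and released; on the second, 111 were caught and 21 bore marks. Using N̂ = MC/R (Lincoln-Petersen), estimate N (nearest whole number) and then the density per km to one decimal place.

N̂ = 139·111/21 = 15429/21 ≈ 734.7 → 735
Density = N̂ / area = 735 / 5 = 147.0 per km

density ≈ 147.0 brook trout per km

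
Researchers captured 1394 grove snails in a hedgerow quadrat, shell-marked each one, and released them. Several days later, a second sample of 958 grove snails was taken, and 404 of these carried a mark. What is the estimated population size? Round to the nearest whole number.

N = (1394 × 958) / 404 = 1335452 / 404 ≈ 3305.6 → 3306

N ≈ 3306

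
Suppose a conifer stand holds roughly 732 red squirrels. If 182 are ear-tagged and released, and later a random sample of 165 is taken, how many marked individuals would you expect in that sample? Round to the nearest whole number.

expected recaptures ≈ 41

Expected recaptures E[R] = M·C / N.
E[R] = 182 × 165 / 732 = 30030 / 732 ≈ 41.0 → 41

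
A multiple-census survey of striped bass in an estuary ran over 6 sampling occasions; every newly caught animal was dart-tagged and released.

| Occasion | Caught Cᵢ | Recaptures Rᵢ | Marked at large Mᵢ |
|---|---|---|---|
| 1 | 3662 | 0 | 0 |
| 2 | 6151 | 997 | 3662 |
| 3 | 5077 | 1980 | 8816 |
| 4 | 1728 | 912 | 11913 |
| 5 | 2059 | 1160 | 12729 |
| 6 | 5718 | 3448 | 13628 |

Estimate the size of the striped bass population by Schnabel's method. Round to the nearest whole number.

Σ MᵢCᵢ = 0·3662 + 3662·6151 + 8816·5077 + 11913·1728 + 12729·2059 + 13628·5718 = 0 + 22524962 + 44758832 + 20585664 + 26209011 + 77924904 = 192003373
Σ Rᵢ = 0 + 997 + 1980 + 912 + 1160 + 3448 = 8497
N̂ = 192003373 / 8497 ≈ 22596.6 → 22597

N ≈ 22,597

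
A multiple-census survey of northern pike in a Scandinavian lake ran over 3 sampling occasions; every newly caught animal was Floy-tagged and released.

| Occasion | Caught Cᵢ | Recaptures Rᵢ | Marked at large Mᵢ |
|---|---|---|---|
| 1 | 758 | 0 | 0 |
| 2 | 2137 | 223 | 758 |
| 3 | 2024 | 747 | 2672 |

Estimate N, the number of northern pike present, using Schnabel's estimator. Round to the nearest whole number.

Σ MᵢCᵢ = 0·758 + 758·2137 + 2672·2024 = 0 + 1619846 + 5408128 = 7027974
Σ Rᵢ = 0 + 223 + 747 = 970
N̂ = 7027974 / 970 ≈ 7245.3 → 7245

N ≈ 7245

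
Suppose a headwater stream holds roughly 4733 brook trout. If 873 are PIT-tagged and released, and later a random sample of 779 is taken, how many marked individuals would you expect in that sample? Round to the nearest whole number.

expected recaptures ≈ 144

Expected recaptures E[R] = M·C / N.
E[R] = 873 × 779 / 4733 = 680067 / 4733 ≈ 143.7 → 144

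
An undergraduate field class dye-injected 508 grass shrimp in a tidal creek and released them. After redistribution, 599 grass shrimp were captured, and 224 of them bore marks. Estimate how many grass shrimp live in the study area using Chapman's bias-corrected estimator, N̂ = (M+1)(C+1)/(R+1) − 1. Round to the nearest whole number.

N̂ = (508+1)(599+1)/(224+1) − 1 = 509·600/225 − 1
= 305400/225 − 1 ≈ 1357.3 − 1 ≈ 1356.3 → 1356

N ≈ 1356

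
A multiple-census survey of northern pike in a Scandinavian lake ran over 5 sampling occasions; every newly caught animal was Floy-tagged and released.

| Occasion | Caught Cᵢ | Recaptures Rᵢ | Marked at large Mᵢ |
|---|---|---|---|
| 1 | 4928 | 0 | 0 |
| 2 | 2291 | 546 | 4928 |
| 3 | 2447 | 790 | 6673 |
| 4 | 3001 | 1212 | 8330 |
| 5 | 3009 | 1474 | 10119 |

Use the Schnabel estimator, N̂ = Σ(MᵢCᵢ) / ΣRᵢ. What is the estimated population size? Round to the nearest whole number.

Σ MᵢCᵢ = 0·4928 + 4928·2291 + 6673·2447 + 8330·3001 + 10119·3009 = 0 + 11290048 + 16328831 + 24998330 + 30448071 = 83065280
Σ Rᵢ = 0 + 546 + 790 + 1212 + 1474 = 4022
N̂ = 83065280 / 4022 ≈ 20652.7 → 20653

N ≈ 20,653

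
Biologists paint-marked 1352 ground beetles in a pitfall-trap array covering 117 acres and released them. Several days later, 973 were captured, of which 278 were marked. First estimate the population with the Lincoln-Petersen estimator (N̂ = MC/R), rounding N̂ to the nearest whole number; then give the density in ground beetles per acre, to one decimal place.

density ≈ 40.4 ground beetles per acre

N̂ = 1352·973/278 = 1315496/278 = 4732
Density = N̂ / area = 4732 / 117 ≈ 40.44 → 40.4 per acre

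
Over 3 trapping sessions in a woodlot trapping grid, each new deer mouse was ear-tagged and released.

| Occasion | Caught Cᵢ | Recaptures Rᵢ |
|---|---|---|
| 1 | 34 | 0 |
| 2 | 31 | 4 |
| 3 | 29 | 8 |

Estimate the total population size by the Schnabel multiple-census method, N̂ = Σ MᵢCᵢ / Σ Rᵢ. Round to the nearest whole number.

Marked at large before each occasion: Mᵢ = Σⱼ<ᵢ (Cⱼ − Rⱼ) → M1=0, M2=34, M3=61
Σ MᵢCᵢ = 0·34 + 34·31 + 61·29 = 0 + 1054 + 1769 = 2823
Σ Rᵢ = 0 + 4 + 8 = 12
N̂ = 2823 / 12 ≈ 235.2 → 235

N ≈ 235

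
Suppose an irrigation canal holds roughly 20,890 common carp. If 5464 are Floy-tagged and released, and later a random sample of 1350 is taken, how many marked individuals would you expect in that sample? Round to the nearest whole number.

The marked fraction of the population is 5464/20890, so in a sample of 1350 expect C·(M/N) marked.
E[R] = 5464 × 1350 / 20890 = 7376400 / 20890 ≈ 353.1 → 353

expected recaptures ≈ 353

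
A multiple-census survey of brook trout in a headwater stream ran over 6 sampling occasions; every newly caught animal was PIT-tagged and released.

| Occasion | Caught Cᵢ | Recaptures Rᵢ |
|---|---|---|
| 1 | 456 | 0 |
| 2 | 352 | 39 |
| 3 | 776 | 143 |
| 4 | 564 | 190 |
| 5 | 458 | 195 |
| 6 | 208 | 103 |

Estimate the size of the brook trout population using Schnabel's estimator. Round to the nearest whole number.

Marked at large before each occasion: Mᵢ = Σⱼ<ᵢ (Cⱼ − Rⱼ) → M1=0, M2=456, M3=769, M4=1402, M5=1776, M6=2039
Σ MᵢCᵢ = 0·456 + 456·352 + 769·776 + 1402·564 + 1776·458 + 2039·208 = 0 + 160512 + 596744 + 790728 + 813408 + 424112 = 2785504
Σ Rᵢ = 0 + 39 + 143 + 190 + 195 + 103 = 670
N̂ = 2785504 / 670 ≈ 4157.47 → 4157

N ≈ 4157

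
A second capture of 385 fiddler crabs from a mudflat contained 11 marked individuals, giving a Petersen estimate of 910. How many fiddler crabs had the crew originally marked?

From N = M·C/R: M = N·R / C = 910·11 / 385 = 10010 / 385 = 26.

M = 26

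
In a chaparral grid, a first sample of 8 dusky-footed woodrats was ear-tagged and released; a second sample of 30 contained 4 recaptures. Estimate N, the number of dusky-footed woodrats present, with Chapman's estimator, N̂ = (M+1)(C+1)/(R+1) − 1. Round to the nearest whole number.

N̂ = (8+1)(30+1)/(4+1) − 1 = 9·31/5 − 1
= 279/5 − 1 ≈ 55.8 − 1 ≈ 54.8 → 55

N ≈ 55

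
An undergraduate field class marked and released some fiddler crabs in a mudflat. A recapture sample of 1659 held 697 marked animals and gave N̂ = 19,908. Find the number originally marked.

From N = M·C/R: M = N·R / C = 19908·697 / 1659 = 13875876 / 1659 = 8364.

M = 8364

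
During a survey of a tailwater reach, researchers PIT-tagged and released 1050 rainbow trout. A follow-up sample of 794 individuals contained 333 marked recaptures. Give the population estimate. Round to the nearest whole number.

N = (1050 × 794) / 333 = 833700 / 333 ≈ 2503.6 → 2504

N ≈ 2504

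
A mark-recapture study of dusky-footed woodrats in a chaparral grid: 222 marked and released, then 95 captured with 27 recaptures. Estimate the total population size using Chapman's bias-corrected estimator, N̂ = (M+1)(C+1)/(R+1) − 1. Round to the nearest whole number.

N̂ = (222+1)(95+1)/(27+1) − 1 = 223·96/28 − 1
= 21408/28 − 1 ≈ 764.6 − 1 ≈ 763.6 → 764

N ≈ 764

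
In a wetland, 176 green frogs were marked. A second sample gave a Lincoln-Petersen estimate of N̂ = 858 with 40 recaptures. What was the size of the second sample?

C = 195

From N = M·C/R: C = N·R / M = 858·40 / 176 = 34320 / 176 = 195.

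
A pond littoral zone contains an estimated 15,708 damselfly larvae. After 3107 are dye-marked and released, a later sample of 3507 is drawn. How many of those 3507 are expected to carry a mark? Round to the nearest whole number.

expected recaptures ≈ 694

The marked fraction of the population is 3107/15708, so in a sample of 3507 expect C·(M/N) marked.
E[R] = 3107 × 3507 / 15708 = 10896249 / 15708 ≈ 693.7 → 694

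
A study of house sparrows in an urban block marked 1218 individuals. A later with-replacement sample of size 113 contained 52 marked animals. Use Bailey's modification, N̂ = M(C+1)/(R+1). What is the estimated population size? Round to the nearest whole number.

N ≈ 2620

N̂ = 1218·(113+1)/(52+1) = 1218·114/53 = 138852/53 ≈ 2619.8 → 2620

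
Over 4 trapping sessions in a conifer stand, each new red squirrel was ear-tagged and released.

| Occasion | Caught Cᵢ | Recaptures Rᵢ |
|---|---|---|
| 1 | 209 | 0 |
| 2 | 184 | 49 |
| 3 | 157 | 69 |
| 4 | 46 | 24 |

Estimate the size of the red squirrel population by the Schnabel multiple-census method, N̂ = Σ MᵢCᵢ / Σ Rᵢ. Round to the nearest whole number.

Marked at large before each occasion: Mᵢ = Σⱼ<ᵢ (Cⱼ − Rⱼ) → M1=0, M2=209, M3=344, M4=432
Σ MᵢCᵢ = 0·209 + 209·184 + 344·157 + 432·46 = 0 + 38456 + 54008 + 19872 = 112336
Σ Rᵢ = 0 + 49 + 69 + 24 = 142
N̂ = 112336 / 142 ≈ 791.1 → 791

N ≈ 791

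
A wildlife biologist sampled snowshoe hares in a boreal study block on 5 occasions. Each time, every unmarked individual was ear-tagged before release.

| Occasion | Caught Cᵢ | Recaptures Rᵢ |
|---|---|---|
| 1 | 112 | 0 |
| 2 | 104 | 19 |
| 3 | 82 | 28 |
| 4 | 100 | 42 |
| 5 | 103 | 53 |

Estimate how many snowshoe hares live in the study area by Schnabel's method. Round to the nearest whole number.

N ≈ 597

Marked at large before each occasion: Mᵢ = Σⱼ<ᵢ (Cⱼ − Rⱼ) → M1=0, M2=112, M3=197, M4=251, M5=309
Σ MᵢCᵢ = 0·112 + 112·104 + 197·82 + 251·100 + 309·103 = 0 + 11648 + 16154 + 25100 + 31827 = 84729
Σ Rᵢ = 0 + 19 + 28 + 42 + 53 = 142
N̂ = 84729 / 142 ≈ 596.7 → 597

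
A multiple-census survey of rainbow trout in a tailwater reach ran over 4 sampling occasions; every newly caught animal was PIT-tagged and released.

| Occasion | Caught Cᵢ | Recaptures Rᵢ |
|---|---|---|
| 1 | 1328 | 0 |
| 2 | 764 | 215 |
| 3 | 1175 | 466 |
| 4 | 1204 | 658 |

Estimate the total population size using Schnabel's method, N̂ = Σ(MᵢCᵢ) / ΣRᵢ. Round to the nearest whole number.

Marked at large before each occasion: Mᵢ = Σⱼ<ᵢ (Cⱼ − Rⱼ) → M1=0, M2=1328, M3=1877, M4=2586
Σ MᵢCᵢ = 0·1328 + 1328·764 + 1877·1175 + 2586·1204 = 0 + 1014592 + 2205475 + 3113544 = 6333611
Σ Rᵢ = 0 + 215 + 466 + 658 = 1339
N̂ = 6333611 / 1339 ≈ 4730.1 → 4730

N ≈ 4730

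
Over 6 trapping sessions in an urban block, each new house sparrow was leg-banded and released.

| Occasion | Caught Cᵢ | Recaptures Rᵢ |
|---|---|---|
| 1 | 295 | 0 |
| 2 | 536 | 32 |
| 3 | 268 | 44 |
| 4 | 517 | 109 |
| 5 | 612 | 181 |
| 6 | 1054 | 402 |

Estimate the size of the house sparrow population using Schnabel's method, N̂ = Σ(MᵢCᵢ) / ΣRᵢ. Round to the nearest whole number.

Marked at large before each occasion: Mᵢ = Σⱼ<ᵢ (Cⱼ − Rⱼ) → M1=0, M2=295, M3=799, M4=1023, M5=1431, M6=1862
Σ MᵢCᵢ = 0·295 + 295·536 + 799·268 + 1023·517 + 1431·612 + 1862·1054 = 0 + 158120 + 214132 + 528891 + 875772 + 1962548 = 3739463
Σ Rᵢ = 0 + 32 + 44 + 109 + 181 + 402 = 768
N̂ = 3739463 / 768 ≈ 4869.1 → 4869

N ≈ 4869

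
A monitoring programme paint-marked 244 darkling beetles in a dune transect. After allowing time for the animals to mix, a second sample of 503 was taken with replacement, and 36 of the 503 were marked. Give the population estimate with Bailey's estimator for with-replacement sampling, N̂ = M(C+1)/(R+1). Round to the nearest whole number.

N ≈ 3324

N̂ = 244·(503+1)/(36+1) = 244·504/37 = 122976/37 ≈ 3323.7 → 3324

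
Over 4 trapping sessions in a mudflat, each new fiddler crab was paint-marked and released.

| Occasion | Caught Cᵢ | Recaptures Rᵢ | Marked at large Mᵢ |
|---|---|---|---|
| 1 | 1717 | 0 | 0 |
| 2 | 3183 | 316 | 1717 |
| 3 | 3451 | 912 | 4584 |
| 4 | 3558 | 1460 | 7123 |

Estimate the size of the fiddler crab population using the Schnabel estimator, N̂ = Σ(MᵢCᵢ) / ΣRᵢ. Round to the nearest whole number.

N ≈ 17,347

Σ MᵢCᵢ = 0·1717 + 1717·3183 + 4584·3451 + 7123·3558 = 0 + 5465211 + 15819384 + 25343634 = 46628229
Σ Rᵢ = 0 + 316 + 912 + 1460 = 2688
N̂ = 46628229 / 2688 ≈ 17346.8 → 17347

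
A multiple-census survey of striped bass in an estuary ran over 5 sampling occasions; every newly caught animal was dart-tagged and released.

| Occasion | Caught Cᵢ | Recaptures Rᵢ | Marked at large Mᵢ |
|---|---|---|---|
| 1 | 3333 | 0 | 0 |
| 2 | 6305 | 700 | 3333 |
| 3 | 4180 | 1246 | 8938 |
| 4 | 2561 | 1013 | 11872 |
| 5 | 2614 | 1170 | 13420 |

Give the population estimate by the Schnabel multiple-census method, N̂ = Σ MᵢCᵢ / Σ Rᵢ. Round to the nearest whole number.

Σ MᵢCᵢ = 0·3333 + 3333·6305 + 8938·4180 + 11872·2561 + 13420·2614 = 0 + 21014565 + 37360840 + 30404192 + 35079880 = 123859477
Σ Rᵢ = 0 + 700 + 1246 + 1013 + 1170 = 4129
N̂ = 123859477 / 4129 ≈ 29997.45 → 29997

N ≈ 29,997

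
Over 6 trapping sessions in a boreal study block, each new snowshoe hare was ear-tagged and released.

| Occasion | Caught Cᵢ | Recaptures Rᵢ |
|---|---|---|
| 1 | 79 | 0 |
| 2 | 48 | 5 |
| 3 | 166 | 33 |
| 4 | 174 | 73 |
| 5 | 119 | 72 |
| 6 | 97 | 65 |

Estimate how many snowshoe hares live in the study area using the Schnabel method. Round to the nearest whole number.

N ≈ 604

Marked at large before each occasion: Mᵢ = Σⱼ<ᵢ (Cⱼ − Rⱼ) → M1=0, M2=79, M3=122, M4=255, M5=356, M6=403
Σ MᵢCᵢ = 0·79 + 79·48 + 122·166 + 255·174 + 356·119 + 403·97 = 0 + 3792 + 20252 + 44370 + 42364 + 39091 = 149869
Σ Rᵢ = 0 + 5 + 33 + 73 + 72 + 65 = 248
N̂ = 149869 / 248 ≈ 604.3 → 604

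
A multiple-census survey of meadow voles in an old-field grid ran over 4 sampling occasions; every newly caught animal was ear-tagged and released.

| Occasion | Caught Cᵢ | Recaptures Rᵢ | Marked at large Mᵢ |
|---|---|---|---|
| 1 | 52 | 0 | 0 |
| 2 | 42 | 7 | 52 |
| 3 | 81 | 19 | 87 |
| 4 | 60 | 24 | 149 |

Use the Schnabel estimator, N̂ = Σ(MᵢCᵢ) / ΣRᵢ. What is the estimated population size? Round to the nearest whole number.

Σ MᵢCᵢ = 0·52 + 52·42 + 87·81 + 149·60 = 0 + 2184 + 7047 + 8940 = 18171
Σ Rᵢ = 0 + 7 + 19 + 24 = 50
N̂ = 18171 / 50 ≈ 363.4 → 363

N ≈ 363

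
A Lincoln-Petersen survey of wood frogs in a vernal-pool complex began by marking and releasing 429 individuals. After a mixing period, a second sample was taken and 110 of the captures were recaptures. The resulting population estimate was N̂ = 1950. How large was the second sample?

C = 500

From N = M·C/R: C = N·R / M = 1950·110 / 429 = 214500 / 429 = 500.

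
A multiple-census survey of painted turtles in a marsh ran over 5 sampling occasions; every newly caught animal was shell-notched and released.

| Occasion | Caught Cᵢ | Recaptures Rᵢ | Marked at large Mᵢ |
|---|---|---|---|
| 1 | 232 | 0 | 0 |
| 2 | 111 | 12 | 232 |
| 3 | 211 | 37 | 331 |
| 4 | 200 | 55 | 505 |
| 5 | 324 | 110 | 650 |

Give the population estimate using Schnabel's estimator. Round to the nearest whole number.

N ≈ 1903

Σ MᵢCᵢ = 0·232 + 232·111 + 331·211 + 505·200 + 650·324 = 0 + 25752 + 69841 + 101000 + 210600 = 407193
Σ Rᵢ = 0 + 12 + 37 + 55 + 110 = 214
N̂ = 407193 / 214 ≈ 1902.8 → 1903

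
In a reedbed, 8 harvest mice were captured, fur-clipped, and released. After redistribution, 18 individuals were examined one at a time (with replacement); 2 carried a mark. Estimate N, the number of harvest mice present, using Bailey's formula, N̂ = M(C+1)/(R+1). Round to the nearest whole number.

N̂ = 8·(18+1)/(2+1) = 8·19/3 = 152/3 ≈ 50.7 → 51

N ≈ 51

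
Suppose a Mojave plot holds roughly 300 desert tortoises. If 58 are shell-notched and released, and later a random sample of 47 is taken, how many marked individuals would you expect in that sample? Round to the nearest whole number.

expected recaptures ≈ 9

The marked fraction of the population is 58/300, so in a sample of 47 expect C·(M/N) marked.
E[R] = 58 × 47 / 300 = 2726 / 300 ≈ 9.1 → 9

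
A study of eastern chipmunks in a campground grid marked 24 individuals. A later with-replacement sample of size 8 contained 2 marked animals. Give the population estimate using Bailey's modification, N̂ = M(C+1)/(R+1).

N = 72

N̂ = 24·(8+1)/(2+1) = 24·9/3 = 216/3 = 72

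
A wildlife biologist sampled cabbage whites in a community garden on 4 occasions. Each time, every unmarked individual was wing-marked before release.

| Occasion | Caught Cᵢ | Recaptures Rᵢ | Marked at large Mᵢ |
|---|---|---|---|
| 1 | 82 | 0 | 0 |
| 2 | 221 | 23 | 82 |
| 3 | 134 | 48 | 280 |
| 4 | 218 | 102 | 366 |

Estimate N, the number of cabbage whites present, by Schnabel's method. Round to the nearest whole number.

N ≈ 783

Σ MᵢCᵢ = 0·82 + 82·221 + 280·134 + 366·218 = 0 + 18122 + 37520 + 79788 = 135430
Σ Rᵢ = 0 + 23 + 48 + 102 = 173
N̂ = 135430 / 173 ≈ 782.8 → 783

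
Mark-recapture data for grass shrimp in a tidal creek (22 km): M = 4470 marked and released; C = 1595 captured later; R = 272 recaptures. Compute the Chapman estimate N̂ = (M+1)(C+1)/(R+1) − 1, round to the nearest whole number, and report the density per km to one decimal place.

N̂ = 4471·1596/273 − 1 = 7135716/273 − 1 ≈ 26137.2 → 26137
Density = N̂ / area = 26137 / 22 ≈ 1188.045 → 1188.0 per km

density ≈ 1188.0 grass shrimp per km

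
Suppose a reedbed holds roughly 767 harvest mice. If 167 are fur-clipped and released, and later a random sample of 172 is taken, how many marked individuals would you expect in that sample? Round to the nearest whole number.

The marked fraction of the population is 167/767, so in a sample of 172 expect C·(M/N) marked.
E[R] = 167 × 172 / 767 = 28724 / 767 ≈ 37.4 → 37

expected recaptures ≈ 37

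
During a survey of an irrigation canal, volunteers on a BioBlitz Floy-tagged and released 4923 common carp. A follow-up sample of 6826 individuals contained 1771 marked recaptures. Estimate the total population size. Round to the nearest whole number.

N ≈ 18,975

If marked individuals mix randomly, R/C ≈ M/N, giving N ≈ M·C/R.
N = (4923 × 6826) / 1771 = 33604398 / 1771 ≈ 18974.8 → 18975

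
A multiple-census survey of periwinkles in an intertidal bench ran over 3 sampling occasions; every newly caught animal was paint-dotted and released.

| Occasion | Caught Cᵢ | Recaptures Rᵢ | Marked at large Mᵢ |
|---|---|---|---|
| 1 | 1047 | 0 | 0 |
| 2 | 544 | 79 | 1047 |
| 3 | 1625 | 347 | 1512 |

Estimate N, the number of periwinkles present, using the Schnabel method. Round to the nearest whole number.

N ≈ 7105

Σ MᵢCᵢ = 0·1047 + 1047·544 + 1512·1625 = 0 + 569568 + 2457000 = 3026568
Σ Rᵢ = 0 + 79 + 347 = 426
N̂ = 3026568 / 426 ≈ 7104.6 → 7105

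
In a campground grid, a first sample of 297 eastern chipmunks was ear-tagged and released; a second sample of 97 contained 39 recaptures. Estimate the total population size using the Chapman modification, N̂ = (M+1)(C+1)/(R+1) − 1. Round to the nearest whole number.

N̂ = (297+1)(97+1)/(39+1) − 1 = 298·98/40 − 1
= 29204/40 − 1 ≈ 730.1 − 1 ≈ 729.1 → 729

N ≈ 729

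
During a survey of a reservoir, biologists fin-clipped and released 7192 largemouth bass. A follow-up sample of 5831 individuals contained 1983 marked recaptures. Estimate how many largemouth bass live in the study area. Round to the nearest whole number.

Lincoln-Petersen assumes M/N = R/C, so N = M·C / R.
N = (7192 × 5831) / 1983 = 41936552 / 1983 ≈ 21148.0 → 21148

N ≈ 21,148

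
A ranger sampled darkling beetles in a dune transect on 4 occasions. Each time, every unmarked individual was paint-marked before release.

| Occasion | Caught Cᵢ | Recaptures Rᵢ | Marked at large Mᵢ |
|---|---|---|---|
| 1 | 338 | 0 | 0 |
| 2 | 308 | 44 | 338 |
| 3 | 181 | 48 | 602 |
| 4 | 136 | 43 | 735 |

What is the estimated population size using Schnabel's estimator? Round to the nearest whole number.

Σ MᵢCᵢ = 0·338 + 338·308 + 602·181 + 735·136 = 0 + 104104 + 108962 + 99960 = 313026
Σ Rᵢ = 0 + 44 + 48 + 43 = 135
N̂ = 313026 / 135 ≈ 2318.7 → 2319

N ≈ 2319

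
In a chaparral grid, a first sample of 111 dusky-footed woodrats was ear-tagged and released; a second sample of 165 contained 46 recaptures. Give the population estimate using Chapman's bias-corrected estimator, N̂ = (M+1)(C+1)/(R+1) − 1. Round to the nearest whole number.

N ≈ 395

N̂ = (111+1)(165+1)/(46+1) − 1 = 112·166/47 − 1
= 18592/47 − 1 ≈ 395.6 − 1 ≈ 394.6 → 395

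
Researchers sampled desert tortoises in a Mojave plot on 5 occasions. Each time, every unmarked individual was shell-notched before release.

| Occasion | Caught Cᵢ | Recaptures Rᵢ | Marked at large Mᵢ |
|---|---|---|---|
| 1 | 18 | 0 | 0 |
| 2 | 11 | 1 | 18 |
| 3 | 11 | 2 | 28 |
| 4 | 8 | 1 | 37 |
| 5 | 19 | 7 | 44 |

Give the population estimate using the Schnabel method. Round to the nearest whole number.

N ≈ 149

Σ MᵢCᵢ = 0·18 + 18·11 + 28·11 + 37·8 + 44·19 = 0 + 198 + 308 + 296 + 836 = 1638
Σ Rᵢ = 0 + 1 + 2 + 1 + 7 = 11
N̂ = 1638 / 11 ≈ 148.9 → 149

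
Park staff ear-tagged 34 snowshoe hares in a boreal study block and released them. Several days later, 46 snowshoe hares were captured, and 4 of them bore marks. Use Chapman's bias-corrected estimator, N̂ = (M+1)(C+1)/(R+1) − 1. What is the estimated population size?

N̂ = (34+1)(46+1)/(4+1) − 1 = 35·47/5 − 1
= 1645/5 − 1 = 329 − 1 = 328

N = 328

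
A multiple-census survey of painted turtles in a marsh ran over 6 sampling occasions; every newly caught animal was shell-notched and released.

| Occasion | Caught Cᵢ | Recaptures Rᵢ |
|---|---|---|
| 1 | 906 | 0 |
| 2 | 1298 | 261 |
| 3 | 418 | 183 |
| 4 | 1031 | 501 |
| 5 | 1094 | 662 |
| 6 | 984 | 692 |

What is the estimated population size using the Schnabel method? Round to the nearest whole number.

Marked at large before each occasion: Mᵢ = Σⱼ<ᵢ (Cⱼ − Rⱼ) → M1=0, M2=906, M3=1943, M4=2178, M5=2708, M6=3140
Σ MᵢCᵢ = 0·906 + 906·1298 + 1943·418 + 2178·1031 + 2708·1094 + 3140·984 = 0 + 1175988 + 812174 + 2245518 + 2962552 + 3089760 = 10285992
Σ Rᵢ = 0 + 261 + 183 + 501 + 662 + 692 = 2299
N̂ = 10285992 / 2299 ≈ 4474.1 → 4474

N ≈ 4474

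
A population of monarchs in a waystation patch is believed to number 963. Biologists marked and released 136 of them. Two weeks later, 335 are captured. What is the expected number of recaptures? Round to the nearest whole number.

expected recaptures ≈ 47

The marked fraction of the population is 136/963, so in a sample of 335 expect C·(M/N) marked.
E[R] = 136 × 335 / 963 = 45560 / 963 ≈ 47.3 → 47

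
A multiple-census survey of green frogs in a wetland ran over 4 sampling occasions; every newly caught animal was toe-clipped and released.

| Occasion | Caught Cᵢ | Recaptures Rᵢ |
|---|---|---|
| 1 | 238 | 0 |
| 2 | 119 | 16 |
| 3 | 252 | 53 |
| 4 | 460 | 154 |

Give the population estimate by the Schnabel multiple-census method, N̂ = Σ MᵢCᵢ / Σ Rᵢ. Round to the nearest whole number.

Marked at large before each occasion: Mᵢ = Σⱼ<ᵢ (Cⱼ − Rⱼ) → M1=0, M2=238, M3=341, M4=540
Σ MᵢCᵢ = 0·238 + 238·119 + 341·252 + 540·460 = 0 + 28322 + 85932 + 248400 = 362654
Σ Rᵢ = 0 + 16 + 53 + 154 = 223
N̂ = 362654 / 223 ≈ 1626.3 → 1626

N ≈ 1626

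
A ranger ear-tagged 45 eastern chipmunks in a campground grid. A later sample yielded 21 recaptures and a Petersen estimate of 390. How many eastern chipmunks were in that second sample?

From N = M·C/R: C = N·R / M = 390·21 / 45 = 8190 / 45 = 182.

C = 182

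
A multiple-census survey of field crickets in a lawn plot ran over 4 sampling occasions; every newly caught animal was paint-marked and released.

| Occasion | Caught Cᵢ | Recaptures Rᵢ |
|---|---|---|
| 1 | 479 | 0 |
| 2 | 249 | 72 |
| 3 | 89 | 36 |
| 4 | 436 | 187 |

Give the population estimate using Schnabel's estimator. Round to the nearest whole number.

N ≈ 1650

Marked at large before each occasion: Mᵢ = Σⱼ<ᵢ (Cⱼ − Rⱼ) → M1=0, M2=479, M3=656, M4=709
Σ MᵢCᵢ = 0·479 + 479·249 + 656·89 + 709·436 = 0 + 119271 + 58384 + 309124 = 486779
Σ Rᵢ = 0 + 72 + 36 + 187 = 295
N̂ = 486779 / 295 ≈ 1650.1 → 1650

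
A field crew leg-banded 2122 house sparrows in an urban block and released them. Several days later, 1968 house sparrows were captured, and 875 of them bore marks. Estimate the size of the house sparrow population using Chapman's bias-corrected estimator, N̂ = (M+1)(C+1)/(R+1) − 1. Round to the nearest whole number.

N ≈ 4771

N̂ = (2122+1)(1968+1)/(875+1) − 1 = 2123·1969/876 − 1
= 4180187/876 − 1 ≈ 4771.9 − 1 ≈ 4770.9 → 4771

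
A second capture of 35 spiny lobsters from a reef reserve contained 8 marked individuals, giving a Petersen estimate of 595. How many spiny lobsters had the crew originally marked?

From N = M·C/R: M = N·R / C = 595·8 / 35 = 4760 / 35 = 136.

M = 136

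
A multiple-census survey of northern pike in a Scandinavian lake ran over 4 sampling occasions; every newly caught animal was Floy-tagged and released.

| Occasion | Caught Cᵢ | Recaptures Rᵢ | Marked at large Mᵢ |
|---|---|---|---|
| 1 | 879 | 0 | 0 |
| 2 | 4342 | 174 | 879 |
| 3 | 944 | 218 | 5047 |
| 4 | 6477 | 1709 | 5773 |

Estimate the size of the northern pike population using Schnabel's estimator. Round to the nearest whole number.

N ≈ 21,881

Σ MᵢCᵢ = 0·879 + 879·4342 + 5047·944 + 5773·6477 = 0 + 3816618 + 4764368 + 37391721 = 45972707
Σ Rᵢ = 0 + 174 + 218 + 1709 = 2101
N̂ = 45972707 / 2101 ≈ 21881.3 → 21881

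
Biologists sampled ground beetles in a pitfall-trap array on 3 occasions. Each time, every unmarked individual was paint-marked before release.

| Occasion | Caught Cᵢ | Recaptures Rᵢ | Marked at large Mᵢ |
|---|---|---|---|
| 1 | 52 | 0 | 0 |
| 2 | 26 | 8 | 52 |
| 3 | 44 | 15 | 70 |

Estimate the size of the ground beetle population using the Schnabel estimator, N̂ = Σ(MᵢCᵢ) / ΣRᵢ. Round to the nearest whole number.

N ≈ 193

Σ MᵢCᵢ = 0·52 + 52·26 + 70·44 = 0 + 1352 + 3080 = 4432
Σ Rᵢ = 0 + 8 + 15 = 23
N̂ = 4432 / 23 ≈ 192.7 → 193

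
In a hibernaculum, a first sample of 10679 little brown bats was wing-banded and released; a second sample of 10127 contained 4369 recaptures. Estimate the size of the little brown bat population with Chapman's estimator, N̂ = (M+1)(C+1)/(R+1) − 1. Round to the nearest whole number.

N̂ = (10679+1)(10127+1)/(4369+1) − 1 = 10680·10128/4370 − 1
= 108167040/4370 − 1 ≈ 24752.2 − 1 ≈ 24751.2 → 24751

N ≈ 24,751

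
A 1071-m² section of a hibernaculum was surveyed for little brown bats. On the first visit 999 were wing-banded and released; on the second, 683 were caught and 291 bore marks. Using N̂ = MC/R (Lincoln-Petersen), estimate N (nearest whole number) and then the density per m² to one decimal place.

density ≈ 2.2 little brown bats per m²

N̂ = 999·683/291 = 682317/291 ≈ 2344.7 → 2345
Density = N̂ / area = 2345 / 1071 ≈ 2.19 → 2.2 per m²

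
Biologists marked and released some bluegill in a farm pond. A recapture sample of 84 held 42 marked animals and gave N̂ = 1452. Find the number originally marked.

From N = M·C/R: M = N·R / C = 1452·42 / 84 = 60984 / 84 = 726.

M = 726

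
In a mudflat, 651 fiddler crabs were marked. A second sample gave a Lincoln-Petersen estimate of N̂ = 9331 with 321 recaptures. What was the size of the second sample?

From N = M·C/R: C = N·R / M = 9331·321 / 651 = 2995251 / 651 = 4601.

C = 4601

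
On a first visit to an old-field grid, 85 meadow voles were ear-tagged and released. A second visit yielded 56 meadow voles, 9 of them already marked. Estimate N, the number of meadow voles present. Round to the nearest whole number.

N ≈ 529

N = (85 × 56) / 9 = 4760 / 9 ≈ 528.9 → 529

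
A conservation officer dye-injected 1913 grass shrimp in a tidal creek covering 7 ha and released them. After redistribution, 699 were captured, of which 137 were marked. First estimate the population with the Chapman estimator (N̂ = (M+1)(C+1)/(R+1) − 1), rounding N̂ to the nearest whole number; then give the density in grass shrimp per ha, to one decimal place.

density ≈ 1386.9 grass shrimp per ha

N̂ = 1914·700/138 − 1 = 1339800/138 − 1 ≈ 9707.7 → 9708
Density = N̂ / area = 9708 / 7 ≈ 1386.86 → 1386.9 per ha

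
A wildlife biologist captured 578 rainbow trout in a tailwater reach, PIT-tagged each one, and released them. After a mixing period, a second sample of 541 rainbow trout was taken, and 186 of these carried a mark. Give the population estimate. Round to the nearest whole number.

If marked individuals mix randomly, R/C ≈ M/N, giving N ≈ M·C/R.
N = (578 × 541) / 186 = 312698 / 186 ≈ 1681.2 → 1681

N ≈ 1681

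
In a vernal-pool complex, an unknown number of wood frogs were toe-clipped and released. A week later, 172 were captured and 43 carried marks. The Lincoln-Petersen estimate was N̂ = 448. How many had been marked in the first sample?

M = 112

From N = M·C/R: M = N·R / C = 448·43 / 172 = 19264 / 172 = 112.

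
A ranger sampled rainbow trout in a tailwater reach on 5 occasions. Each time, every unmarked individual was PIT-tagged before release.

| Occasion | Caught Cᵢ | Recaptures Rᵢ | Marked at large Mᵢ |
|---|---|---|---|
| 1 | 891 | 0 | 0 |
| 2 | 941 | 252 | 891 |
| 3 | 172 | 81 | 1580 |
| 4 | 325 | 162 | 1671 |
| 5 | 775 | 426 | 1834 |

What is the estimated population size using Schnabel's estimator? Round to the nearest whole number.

Σ MᵢCᵢ = 0·891 + 891·941 + 1580·172 + 1671·325 + 1834·775 = 0 + 838431 + 271760 + 543075 + 1421350 = 3074616
Σ Rᵢ = 0 + 252 + 81 + 162 + 426 = 921
N̂ = 3074616 / 921 ≈ 3338.3 → 3338

N ≈ 3338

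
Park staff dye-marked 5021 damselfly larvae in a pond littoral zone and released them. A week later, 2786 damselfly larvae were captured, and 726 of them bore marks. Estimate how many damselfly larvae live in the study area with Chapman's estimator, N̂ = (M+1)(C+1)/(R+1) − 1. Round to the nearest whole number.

N ≈ 19,251

N̂ = (5021+1)(2786+1)/(726+1) − 1 = 5022·2787/727 − 1
= 13996314/727 − 1 ≈ 19252.2 − 1 ≈ 19251.2 → 19251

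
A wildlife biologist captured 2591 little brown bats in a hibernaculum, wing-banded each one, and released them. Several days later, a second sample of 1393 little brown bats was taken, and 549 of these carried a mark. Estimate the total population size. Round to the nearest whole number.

N ≈ 6574

N = (2591 × 1393) / 549 = 3609263 / 549 ≈ 6574.2 → 6574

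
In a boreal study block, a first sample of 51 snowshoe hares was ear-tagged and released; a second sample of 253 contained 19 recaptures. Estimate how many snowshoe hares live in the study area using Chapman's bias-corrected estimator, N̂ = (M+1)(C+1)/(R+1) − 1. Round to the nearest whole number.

N̂ = (51+1)(253+1)/(19+1) − 1 = 52·254/20 − 1
= 13208/20 − 1 ≈ 660.4 − 1 ≈ 659.4 → 659

N ≈ 659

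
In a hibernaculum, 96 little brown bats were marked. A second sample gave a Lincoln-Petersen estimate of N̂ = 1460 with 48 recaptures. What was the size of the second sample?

C = 730

From N = M·C/R: C = N·R / M = 1460·48 / 96 = 70080 / 96 = 730.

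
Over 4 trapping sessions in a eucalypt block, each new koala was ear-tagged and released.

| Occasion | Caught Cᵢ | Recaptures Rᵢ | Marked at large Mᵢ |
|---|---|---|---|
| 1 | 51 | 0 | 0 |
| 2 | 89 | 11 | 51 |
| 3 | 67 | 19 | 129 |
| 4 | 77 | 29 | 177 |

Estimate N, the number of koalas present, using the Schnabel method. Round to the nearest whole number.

N ≈ 454

Σ MᵢCᵢ = 0·51 + 51·89 + 129·67 + 177·77 = 0 + 4539 + 8643 + 13629 = 26811
Σ Rᵢ = 0 + 11 + 19 + 29 = 59
N̂ = 26811 / 59 ≈ 454.4 → 454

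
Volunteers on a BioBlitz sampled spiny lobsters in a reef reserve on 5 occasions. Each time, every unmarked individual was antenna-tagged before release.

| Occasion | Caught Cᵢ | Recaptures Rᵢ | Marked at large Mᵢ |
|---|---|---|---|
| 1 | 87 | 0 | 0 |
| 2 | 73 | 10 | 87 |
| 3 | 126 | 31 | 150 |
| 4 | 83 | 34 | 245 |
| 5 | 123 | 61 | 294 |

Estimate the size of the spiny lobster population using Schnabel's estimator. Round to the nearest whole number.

N ≈ 601

Σ MᵢCᵢ = 0·87 + 87·73 + 150·126 + 245·83 + 294·123 = 0 + 6351 + 18900 + 20335 + 36162 = 81748
Σ Rᵢ = 0 + 10 + 31 + 34 + 61 = 136
N̂ = 81748 / 136 ≈ 601.1 → 601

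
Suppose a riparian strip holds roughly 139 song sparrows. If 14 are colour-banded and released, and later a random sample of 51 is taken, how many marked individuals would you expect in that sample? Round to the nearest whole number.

expected recaptures ≈ 5

The marked fraction of the population is 14/139, so in a sample of 51 expect C·(M/N) marked.
E[R] = 14 × 51 / 139 = 714 / 139 ≈ 5.1 → 5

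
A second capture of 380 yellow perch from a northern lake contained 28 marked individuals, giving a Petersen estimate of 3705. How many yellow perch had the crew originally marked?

M = 273

From N = M·C/R: M = N·R / C = 3705·28 / 380 = 103740 / 380 = 273.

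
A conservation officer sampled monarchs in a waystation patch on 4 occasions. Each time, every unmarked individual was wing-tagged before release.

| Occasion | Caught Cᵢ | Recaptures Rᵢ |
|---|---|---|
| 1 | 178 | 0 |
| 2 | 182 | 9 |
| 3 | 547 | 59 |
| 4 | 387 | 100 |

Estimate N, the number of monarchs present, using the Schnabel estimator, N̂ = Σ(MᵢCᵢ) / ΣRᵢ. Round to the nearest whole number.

Marked at large before each occasion: Mᵢ = Σⱼ<ᵢ (Cⱼ − Rⱼ) → M1=0, M2=178, M3=351, M4=839
Σ MᵢCᵢ = 0·178 + 178·182 + 351·547 + 839·387 = 0 + 32396 + 191997 + 324693 = 549086
Σ Rᵢ = 0 + 9 + 59 + 100 = 168
N̂ = 549086 / 168 ≈ 3268.4 → 3268

N ≈ 3268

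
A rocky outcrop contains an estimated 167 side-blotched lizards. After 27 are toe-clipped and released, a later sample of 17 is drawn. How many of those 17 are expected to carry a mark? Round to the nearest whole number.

expected recaptures ≈ 3

The marked fraction of the population is 27/167, so in a sample of 17 expect C·(M/N) marked.
E[R] = 27 × 17 / 167 = 459 / 167 ≈ 2.7 → 3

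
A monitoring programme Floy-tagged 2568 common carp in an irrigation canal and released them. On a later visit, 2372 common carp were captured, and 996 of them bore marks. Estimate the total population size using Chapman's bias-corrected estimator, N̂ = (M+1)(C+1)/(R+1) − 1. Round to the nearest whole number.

N̂ = (2568+1)(2372+1)/(996+1) − 1 = 2569·2373/997 − 1
= 6096237/997 − 1 ≈ 6114.6 − 1 ≈ 6113.6 → 6114

N ≈ 6114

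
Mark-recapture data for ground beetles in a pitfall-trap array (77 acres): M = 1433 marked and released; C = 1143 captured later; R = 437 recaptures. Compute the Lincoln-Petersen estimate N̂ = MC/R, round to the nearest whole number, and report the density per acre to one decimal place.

density ≈ 48.7 ground beetles per acre

N̂ = 1433·1143/437 = 1637919/437 ≈ 3748.1 → 3748
Density = N̂ / area = 3748 / 77 ≈ 48.68 → 48.7 per acre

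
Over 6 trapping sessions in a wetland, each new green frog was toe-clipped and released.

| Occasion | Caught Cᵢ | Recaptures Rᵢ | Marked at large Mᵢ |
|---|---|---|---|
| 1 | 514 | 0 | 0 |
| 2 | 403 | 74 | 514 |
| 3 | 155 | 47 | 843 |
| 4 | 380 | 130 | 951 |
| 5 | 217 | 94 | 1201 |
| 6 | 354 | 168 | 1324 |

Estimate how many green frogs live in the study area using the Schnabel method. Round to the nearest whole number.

Σ MᵢCᵢ = 0·514 + 514·403 + 843·155 + 951·380 + 1201·217 + 1324·354 = 0 + 207142 + 130665 + 361380 + 260617 + 468696 = 1428500
Σ Rᵢ = 0 + 74 + 47 + 130 + 94 + 168 = 513
N̂ = 1428500 / 513 ≈ 2784.6 → 2785

N ≈ 2785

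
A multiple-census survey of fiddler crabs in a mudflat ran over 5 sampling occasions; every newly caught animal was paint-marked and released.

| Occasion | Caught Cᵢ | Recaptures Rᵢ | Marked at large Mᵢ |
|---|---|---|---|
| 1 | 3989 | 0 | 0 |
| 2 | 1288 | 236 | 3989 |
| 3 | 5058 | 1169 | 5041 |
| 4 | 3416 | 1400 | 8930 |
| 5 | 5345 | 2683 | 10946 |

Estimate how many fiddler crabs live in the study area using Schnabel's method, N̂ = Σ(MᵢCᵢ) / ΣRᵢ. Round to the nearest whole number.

Σ MᵢCᵢ = 0·3989 + 3989·1288 + 5041·5058 + 8930·3416 + 10946·5345 = 0 + 5137832 + 25497378 + 30504880 + 58506370 = 119646460
Σ Rᵢ = 0 + 236 + 1169 + 1400 + 2683 = 5488
N̂ = 119646460 / 5488 ≈ 21801.47 → 21801

N ≈ 21,801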